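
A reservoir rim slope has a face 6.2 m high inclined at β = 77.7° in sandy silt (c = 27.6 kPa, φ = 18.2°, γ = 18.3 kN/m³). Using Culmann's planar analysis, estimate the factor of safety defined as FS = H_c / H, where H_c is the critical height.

H_c = (4c/γ) · sinβ cosφ / [1 − cos(β − φ)]
    = (4·27.6/18.3) · sin77.7°·cos18.2° / [1 − cos59.5°]
    = 6.033 · 0.9282 / 0.4925 = 11.37 m
FS = H_c / H = 11.37 / 6.2 = 1.834

FS = 1.83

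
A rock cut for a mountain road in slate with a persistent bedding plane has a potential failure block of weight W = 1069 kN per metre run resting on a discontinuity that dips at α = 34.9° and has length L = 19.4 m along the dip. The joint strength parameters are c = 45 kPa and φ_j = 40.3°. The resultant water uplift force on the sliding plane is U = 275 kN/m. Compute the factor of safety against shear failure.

Resolving the block weight along and normal to the plane and applying the Mohr–Coulomb strength on the joint:
N' = W cosα − U = 1069·cos34.9° − 275 = 601.7 kN/m
Driving force T = W sinα = 1069·sin34.9° = 611.6 kN/m
Resisting force R = c·L + N'·tanφ_j = 45·19.4 + 601.7·tan40.3° = 873.0 + 510.3 = 1383.3 kN/m
FS = R / T = 1383.3 / 611.6 = 2.262

FS = 2.26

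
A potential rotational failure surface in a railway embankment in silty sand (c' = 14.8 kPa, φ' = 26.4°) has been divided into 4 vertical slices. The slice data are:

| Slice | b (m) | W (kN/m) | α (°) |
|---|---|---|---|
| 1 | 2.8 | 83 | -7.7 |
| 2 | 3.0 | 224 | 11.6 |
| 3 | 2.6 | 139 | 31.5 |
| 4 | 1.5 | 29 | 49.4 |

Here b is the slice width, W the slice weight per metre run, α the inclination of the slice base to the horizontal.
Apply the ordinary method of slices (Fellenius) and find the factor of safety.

Ordinary method of slices: FS = Σ[c'·Δl_i + (W_i cosα_i)·tanφ'] / Σ W_i sinα_i, with Δl_i = b_i / cosα_i.
Slice 1: Δl = 2.8/cos(-7.7°) = 2.825 m; N'_1 = 83·cos(-7.7°) = 82.3; c'Δl = 41.82; W sinα = -11.1
Slice 2: Δl = 3.0/cos11.6° = 3.063 m; N'_2 = 224·cos11.6° = 219.4; c'Δl = 45.33; W sinα = 45.0
Slice 3: Δl = 2.6/cos31.5° = 3.049 m; N'_3 = 139·cos31.5° = 118.5; c'Δl = 45.13; W sinα = 72.6
Slice 4: Δl = 1.5/cos49.4° = 2.305 m; N'_4 = 29·cos49.4° = 18.9; c'Δl = 34.11; W sinα = 22.0
Σc'Δl = 166.4 kN/m; ΣN' = 439.1 kN/m; ΣW sinα = 128.6 kN/m
Resisting = 166.4 + 439.1·tan26.4° = 166.4 + 218.0 = 384.3 kN/m
FS = 384.3 / 128.6 = 2.989

FS = 2.99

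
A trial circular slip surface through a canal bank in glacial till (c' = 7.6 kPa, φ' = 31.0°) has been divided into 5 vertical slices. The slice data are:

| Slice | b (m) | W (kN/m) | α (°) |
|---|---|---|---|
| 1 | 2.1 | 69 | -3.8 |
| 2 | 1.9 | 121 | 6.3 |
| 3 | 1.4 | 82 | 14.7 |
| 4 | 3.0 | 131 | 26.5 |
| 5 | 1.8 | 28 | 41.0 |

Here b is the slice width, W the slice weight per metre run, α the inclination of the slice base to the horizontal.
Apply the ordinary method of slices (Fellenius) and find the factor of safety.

FS = 3.10

Ordinary method of slices: FS = Σ[c'·Δl_i + (W_i cosα_i)·tanφ'] / Σ W_i sinα_i, with Δl_i = b_i / cosα_i.
Slice 1: Δl = 2.1/cos(-3.8°) = 2.105 m; N'_1 = 69·cos(-3.8°) = 68.8; c'Δl = 16.00; W sinα = -4.6
Slice 2: Δl = 1.9/cos6.3° = 1.912 m; N'_2 = 121·cos6.3° = 120.3; c'Δl = 14.53; W sinα = 13.3
Slice 3: Δl = 1.4/cos14.7° = 1.447 m; N'_3 = 82·cos14.7° = 79.3; c'Δl = 11.00; W sinα = 20.8
Slice 4: Δl = 3.0/cos26.5° = 3.352 m; N'_4 = 131·cos26.5° = 117.2; c'Δl = 25.48; W sinα = 58.5
Slice 5: Δl = 1.8/cos41.0° = 2.385 m; N'_5 = 28·cos41.0° = 21.1; c'Δl = 18.13; W sinα = 18.4
Σc'Δl = 85.1 kN/m; ΣN' = 406.8 kN/m; ΣW sinα = 106.3 kN/m
Resisting = 85.1 + 406.8·tan31.0° = 85.1 + 244.4 = 329.6 kN/m
FS = 329.6 / 106.3 = 3.099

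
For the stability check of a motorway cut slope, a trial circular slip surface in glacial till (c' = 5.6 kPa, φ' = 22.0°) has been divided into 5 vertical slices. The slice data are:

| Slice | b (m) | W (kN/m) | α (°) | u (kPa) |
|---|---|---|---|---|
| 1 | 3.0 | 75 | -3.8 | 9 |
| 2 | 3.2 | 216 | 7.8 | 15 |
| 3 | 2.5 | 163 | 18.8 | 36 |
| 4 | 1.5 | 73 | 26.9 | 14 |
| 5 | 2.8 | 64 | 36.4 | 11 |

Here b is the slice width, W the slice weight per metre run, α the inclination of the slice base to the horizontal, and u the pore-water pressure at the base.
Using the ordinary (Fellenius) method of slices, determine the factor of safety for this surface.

Ordinary method of slices: FS = Σ[c'·Δl_i + (W_i cosα_i − u_i·Δl_i)·tanφ'] / Σ W_i sinα_i, with Δl_i = b_i / cosα_i.
Slice 1: Δl = 3.0/cos(-3.8°) = 3.007 m; N'_1 = 75·cos(-3.8°) − 9·3.007 = 47.8; c'Δl = 16.84; W sinα = -5.0
Slice 2: Δl = 3.2/cos7.8° = 3.230 m; N'_2 = 216·cos7.8° − 15·3.230 = 165.6; c'Δl = 18.09; W sinα = 29.3
Slice 3: Δl = 2.5/cos18.8° = 2.641 m; N'_3 = 163·cos18.8° − 36·2.641 = 59.2; c'Δl = 14.79; W sinα = 52.5
Slice 4: Δl = 1.5/cos26.9° = 1.682 m; N'_4 = 73·cos26.9° − 14·1.682 = 41.6; c'Δl = 9.42; W sinα = 33.0
Slice 5: Δl = 2.8/cos36.4° = 3.479 m; N'_5 = 64·cos36.4° − 11·3.479 = 13.2; c'Δl = 19.48; W sinα = 38.0
Σc'Δl = 78.6 kN/m; ΣN' = 327.4 kN/m; ΣW sinα = 147.9 kN/m
Resisting = 78.6 + 327.4·tan22.0° = 78.6 + 132.3 = 210.9 kN/m
FS = 210.9 / 147.9 = 1.426

FS = 1.43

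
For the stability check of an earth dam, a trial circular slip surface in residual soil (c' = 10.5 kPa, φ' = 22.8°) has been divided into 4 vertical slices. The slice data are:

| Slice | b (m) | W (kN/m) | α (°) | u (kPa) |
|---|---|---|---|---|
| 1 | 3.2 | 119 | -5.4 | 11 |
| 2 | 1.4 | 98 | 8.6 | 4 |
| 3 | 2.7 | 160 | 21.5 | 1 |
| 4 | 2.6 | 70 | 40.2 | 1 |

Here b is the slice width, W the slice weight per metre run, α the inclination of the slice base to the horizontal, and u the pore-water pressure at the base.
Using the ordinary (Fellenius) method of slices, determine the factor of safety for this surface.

FS = 2.52

Ordinary method of slices: FS = Σ[c'·Δl_i + (W_i cosα_i − u_i·Δl_i)·tanφ'] / Σ W_i sinα_i, with Δl_i = b_i / cosα_i.
Slice 1: Δl = 3.2/cos(-5.4°) = 3.214 m; N'_1 = 119·cos(-5.4°) − 11·3.214 = 83.1; c'Δl = 33.75; W sinα = -11.2
Slice 2: Δl = 1.4/cos8.6° = 1.416 m; N'_2 = 98·cos8.6° − 4·1.416 = 91.2; c'Δl = 14.87; W sinα = 14.7
Slice 3: Δl = 2.7/cos21.5° = 2.902 m; N'_3 = 160·cos21.5° − 1·2.902 = 146.0; c'Δl = 30.47; W sinα = 58.6
Slice 4: Δl = 2.6/cos40.2° = 3.404 m; N'_4 = 70·cos40.2° − 1·3.404 = 50.1; c'Δl = 35.74; W sinα = 45.2
Σc'Δl = 114.8 kN/m; ΣN' = 370.4 kN/m; ΣW sinα = 107.3 kN/m
Resisting = 114.8 + 370.4·tan22.8° = 114.8 + 155.7 = 270.5 kN/m
FS = 270.5 / 107.3 = 2.522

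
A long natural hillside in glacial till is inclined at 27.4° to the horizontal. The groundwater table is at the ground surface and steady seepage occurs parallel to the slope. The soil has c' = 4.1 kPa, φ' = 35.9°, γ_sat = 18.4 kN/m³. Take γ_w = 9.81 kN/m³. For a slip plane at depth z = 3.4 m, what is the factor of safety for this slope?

FS = 0.81

With seepage parallel to the slope and the water table at the surface, the effective normal stress on the slip plane uses the buoyant unit weight γ' = γ_sat − γ_w while the driving shear stress uses γ_sat:
FS = [c' + γ' z cos²β tanφ'] / [γ_sat z sinβ cosβ]
γ' = 18.4 − 9.81 = 8.59 kN/m³
Numerator = 4.1 + 8.59·3.4·cos²27.4°·tan35.9° = 4.1 + 8.59·3.4·0.7882·0.7239 = 20.764 kPa
Denominator = 18.4·3.4·sin27.4°·cos27.4° = 18.4·3.4·0.4602·0.8878 = 25.560 kPa
FS = 20.764 / 25.560 = 0.812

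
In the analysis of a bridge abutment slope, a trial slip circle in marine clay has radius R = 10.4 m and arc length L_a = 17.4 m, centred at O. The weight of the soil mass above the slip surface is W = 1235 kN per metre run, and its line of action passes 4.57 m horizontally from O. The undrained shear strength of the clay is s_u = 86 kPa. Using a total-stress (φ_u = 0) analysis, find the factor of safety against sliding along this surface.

FS = 2.76

Taking moments about the centre O, the resisting moment is provided by the undrained shear strength acting along the arc:
M_R = s_u·L_a·R = 86·17.40·10.4 = 15562.6 kN·m/m
M_D = W·d = 1235·4.57 = 5644.0 kN·m/m
FS = M_R / M_D = 15562.6 / 5644.0 = 2.757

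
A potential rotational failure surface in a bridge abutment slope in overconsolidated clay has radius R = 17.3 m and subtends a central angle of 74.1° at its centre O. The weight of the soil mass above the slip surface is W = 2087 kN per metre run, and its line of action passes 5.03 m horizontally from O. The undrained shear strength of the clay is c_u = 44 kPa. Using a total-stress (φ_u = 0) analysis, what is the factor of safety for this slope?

Taking moments about the centre O, the resisting moment is provided by the undrained shear strength acting along the arc:
Arc length L_a = R·θ = 17.3·(74.1°·π/180) = 17.3·1.2933 = 22.37 m
M_R = c_u·L_a·R = 44·22.37·17.3 = 17031.0 kN·m/m
M_D = W·d = 2087·5.03 = 10497.6 kN·m/m
FS = M_R / M_D = 17031.0 / 10497.6 = 1.622

FS = 1.62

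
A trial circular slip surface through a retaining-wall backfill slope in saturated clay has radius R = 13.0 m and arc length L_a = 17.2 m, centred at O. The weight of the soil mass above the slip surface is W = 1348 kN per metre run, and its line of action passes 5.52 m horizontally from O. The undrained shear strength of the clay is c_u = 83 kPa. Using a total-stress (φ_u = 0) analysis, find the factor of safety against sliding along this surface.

FS = 2.49

Taking moments about the centre O, the resisting moment is provided by the undrained shear strength acting along the arc:
M_R = c_u·L_a·R = 83·17.20·13.0 = 18558.8 kN·m/m
M_D = W·d = 1348·5.52 = 7441.0 kN·m/m
FS = M_R / M_D = 18558.8 / 7441.0 = 2.494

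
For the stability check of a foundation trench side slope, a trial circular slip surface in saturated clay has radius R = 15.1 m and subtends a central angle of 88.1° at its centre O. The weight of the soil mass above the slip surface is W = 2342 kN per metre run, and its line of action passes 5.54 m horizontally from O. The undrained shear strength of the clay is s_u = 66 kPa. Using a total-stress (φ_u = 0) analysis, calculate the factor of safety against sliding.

FS = 1.78

Taking moments about the centre O, the resisting moment is provided by the undrained shear strength acting along the arc:
Arc length L_a = R·θ = 15.1·(88.1°·π/180) = 15.1·1.5376 = 23.22 m
M_R = s_u·L_a·R = 66·23.22·15.1 = 23139.3 kN·m/m
M_D = W·d = 2342·5.54 = 12974.7 kN·m/m
FS = M_R / M_D = 23139.3 / 12974.7 = 1.783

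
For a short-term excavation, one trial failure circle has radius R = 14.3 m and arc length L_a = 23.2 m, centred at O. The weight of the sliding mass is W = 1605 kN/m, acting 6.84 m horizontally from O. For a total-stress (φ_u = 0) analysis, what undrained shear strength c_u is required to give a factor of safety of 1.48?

c_u = 49.0 kPa

FS = c_u·L_a·R / (W·d), so c_u = FS·W·d / (L_a·R).
c_u = 1.48·1605·6.84 / (23.20·14.3) = 16247.7 / 331.76 = 48.97 kPa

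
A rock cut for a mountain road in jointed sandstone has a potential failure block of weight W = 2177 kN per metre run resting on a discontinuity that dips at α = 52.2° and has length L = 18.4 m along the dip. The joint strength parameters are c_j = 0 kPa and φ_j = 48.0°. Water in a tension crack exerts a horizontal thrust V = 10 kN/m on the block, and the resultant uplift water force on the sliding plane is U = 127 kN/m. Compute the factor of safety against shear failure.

FS = 0.77

Resolving the block weight along and normal to the plane and applying the Mohr–Coulomb strength on the joint:
N' = W cosα − U − V sinα = 2177·cos52.2° − 127 − 10·sin52.2° = 1199.4 kN/m
Driving force T = W sinα + V cosα = 2177·sin52.2° + 10·cos52.2° = 1726.3 kN/m
Resisting force R = c_j·L + N'·tanφ_j = 0·18.4 + 1199.4·tan48.0° = 0.0 + 1332.1 = 1332.1 kN/m
FS = R / T = 1332.1 / 1726.3 = 0.772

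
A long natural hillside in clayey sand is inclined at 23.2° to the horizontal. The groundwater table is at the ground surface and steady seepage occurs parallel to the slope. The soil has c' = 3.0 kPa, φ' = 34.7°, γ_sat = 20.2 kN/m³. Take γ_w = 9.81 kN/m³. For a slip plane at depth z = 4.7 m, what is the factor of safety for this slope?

With seepage parallel to the slope and the water table at the surface, the effective normal stress on the slip plane uses the buoyant unit weight γ' = γ_sat − γ_w while the driving shear stress uses γ_sat:
FS = [c' + γ' z cos²β tanφ'] / [γ_sat z sinβ cosβ]
γ' = 20.2 − 9.81 = 10.39 kN/m³
Numerator = 3.0 + 10.39·4.7·cos²23.2°·tan34.7° = 3.0 + 10.39·4.7·0.8448·0.6924 = 31.566 kPa
Denominator = 20.2·4.7·sin23.2°·cos23.2° = 20.2·4.7·0.3939·0.9191 = 34.376 kPa
FS = 31.566 / 34.376 = 0.918

FS = 0.92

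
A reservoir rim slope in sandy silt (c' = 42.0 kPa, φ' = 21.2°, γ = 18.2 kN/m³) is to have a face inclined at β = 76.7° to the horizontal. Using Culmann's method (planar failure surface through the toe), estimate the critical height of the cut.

H_c = 19.32 m

Culmann's analysis gives the critical failure plane at α_cr = (β + φ')/2 = (76.7 + 21.2)/2 = 49.0°, and the critical height
H_c = (4c'/γ) · sinβ cosφ' / [1 − cos(β − φ')]
    = (4·42.0/18.2) · sin76.7°·cos21.2° / [1 − cos(55.5°)]
    = 9.231 · 0.9732·0.9323 / [1 − 0.5664]
    = 9.231 · 0.9073 / 0.4336
    = 19.32 m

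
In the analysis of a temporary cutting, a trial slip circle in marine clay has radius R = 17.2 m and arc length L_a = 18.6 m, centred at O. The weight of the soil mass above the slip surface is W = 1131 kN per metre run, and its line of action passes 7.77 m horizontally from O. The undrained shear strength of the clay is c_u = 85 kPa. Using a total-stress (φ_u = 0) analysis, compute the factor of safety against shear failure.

Taking moments about the centre O, the resisting moment is provided by the undrained shear strength acting along the arc:
M_R = c_u·L_a·R = 85·18.60·17.2 = 27193.2 kN·m/m
M_D = W·d = 1131·7.77 = 8787.9 kN·m/m
FS = M_R / M_D = 27193.2 / 8787.9 = 3.094

FS = 3.09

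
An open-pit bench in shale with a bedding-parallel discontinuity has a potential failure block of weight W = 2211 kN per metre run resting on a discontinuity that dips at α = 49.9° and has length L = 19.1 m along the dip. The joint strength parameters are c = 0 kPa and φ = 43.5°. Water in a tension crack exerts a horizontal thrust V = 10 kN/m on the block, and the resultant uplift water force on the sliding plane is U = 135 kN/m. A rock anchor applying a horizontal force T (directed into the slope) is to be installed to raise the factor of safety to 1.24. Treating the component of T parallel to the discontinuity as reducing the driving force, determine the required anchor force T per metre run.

Resolving forces along and normal to the sliding plane, with the horizontal anchor force T adding T·sinα to the effective normal force and T·cosα acting up the plane against the driving force:
FS = [cL + (W cosα − U − V sinα + T sinα) tanφ] / [W sinα + V cosα − T cosα]
Without the anchor: N' = 1281.5 kN/m, driving T_d = 1697.7 kN/m, resisting R = 0·19.1 + 1281.5·tan43.5° = 1216.1 kN/m, FS = 0.72.
Setting FS = 1.24 and solving for T:
1.24·(1697.7 − T cos49.9°) = 1216.1 + T sin49.9°·tan43.5°
T·(sin49.9°·tan43.5° + 1.24·cos49.9°) = 1.24·1697.7 − 1216.1
T·(0.7649·0.9490 + 1.24·0.6441) = 2105.1 − 1216.1 = 889.0
T·1.5246 = 889.0
T = 583.1 kN/m

T = 583 kN/m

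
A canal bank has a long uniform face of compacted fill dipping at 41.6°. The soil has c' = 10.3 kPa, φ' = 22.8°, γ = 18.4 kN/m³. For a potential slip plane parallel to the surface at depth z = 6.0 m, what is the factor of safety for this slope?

FS = 0.66

For an infinite slope with a slip plane parallel to the surface (no pore pressure): FS = [c' + γz cos²β tanφ'] / [γz sinβ cosβ].
γz = 18.4·6.0 = 110.40 kN/m²
Numerator = 10.3 + 110.40·cos²41.6°·tan22.8° = 10.3 + 110.40·0.5592·0.4204 = 36.251 kPa
Denominator = 110.40·sin41.6°·cos41.6° = 110.40·0.6639·0.7478 = 54.812 kPa
FS = 36.251 / 54.812 = 0.661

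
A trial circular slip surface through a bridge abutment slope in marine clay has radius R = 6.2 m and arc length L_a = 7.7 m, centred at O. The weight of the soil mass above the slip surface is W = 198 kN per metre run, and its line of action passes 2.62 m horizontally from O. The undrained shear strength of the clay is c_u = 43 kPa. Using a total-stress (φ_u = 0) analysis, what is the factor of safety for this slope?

Taking moments about the centre O, the resisting moment is provided by the undrained shear strength acting along the arc:
M_R = c_u·L_a·R = 43·7.70·6.2 = 2052.8 kN·m/m
M_D = W·d = 198·2.62 = 518.8 kN·m/m
FS = M_R / M_D = 2052.8 / 518.8 = 3.957

FS = 3.96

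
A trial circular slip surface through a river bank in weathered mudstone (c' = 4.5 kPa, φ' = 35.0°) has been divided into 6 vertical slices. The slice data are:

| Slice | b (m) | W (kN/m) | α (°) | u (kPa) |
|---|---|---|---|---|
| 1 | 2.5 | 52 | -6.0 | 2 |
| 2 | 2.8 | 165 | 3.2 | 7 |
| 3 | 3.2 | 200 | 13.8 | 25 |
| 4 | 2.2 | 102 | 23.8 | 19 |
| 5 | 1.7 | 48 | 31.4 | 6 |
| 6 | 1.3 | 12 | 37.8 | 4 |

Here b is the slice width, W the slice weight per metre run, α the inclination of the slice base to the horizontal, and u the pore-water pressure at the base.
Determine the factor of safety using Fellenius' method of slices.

Ordinary method of slices: FS = Σ[c'·Δl_i + (W_i cosα_i − u_i·Δl_i)·tanφ'] / Σ W_i sinα_i, with Δl_i = b_i / cosα_i.
Slice 1: Δl = 2.5/cos(-6.0°) = 2.514 m; N'_1 = 52·cos(-6.0°) − 2·2.514 = 46.7; c'Δl = 11.31; W sinα = -5.4
Slice 2: Δl = 2.8/cos3.2° = 2.804 m; N'_2 = 165·cos3.2° − 7·2.804 = 145.1; c'Δl = 12.62; W sinα = 9.2
Slice 3: Δl = 3.2/cos13.8° = 3.295 m; N'_3 = 200·cos13.8° − 25·3.295 = 111.8; c'Δl = 14.83; W sinα = 47.7
Slice 4: Δl = 2.2/cos23.8° = 2.404 m; N'_4 = 102·cos23.8° − 19·2.404 = 47.6; c'Δl = 10.82; W sinα = 41.2
Slice 5: Δl = 1.7/cos31.4° = 1.992 m; N'_5 = 48·cos31.4° − 6·1.992 = 29.0; c'Δl = 8.96; W sinα = 25.0
Slice 6: Δl = 1.3/cos37.8° = 1.645 m; N'_6 = 12·cos37.8° − 4·1.645 = 2.9; c'Δl = 7.40; W sinα = 7.4
Σc'Δl = 65.9 kN/m; ΣN' = 383.2 kN/m; ΣW sinα = 125.0 kN/m
Resisting = 65.9 + 383.2·tan35.0° = 65.9 + 268.3 = 334.3 kN/m
FS = 334.3 / 125.0 = 2.674

FS = 2.67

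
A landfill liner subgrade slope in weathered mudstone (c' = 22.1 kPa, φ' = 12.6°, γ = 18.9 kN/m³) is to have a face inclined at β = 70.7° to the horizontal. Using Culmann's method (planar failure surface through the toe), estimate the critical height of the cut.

H_c = 9.14 m

Culmann's analysis gives the critical failure plane at α_cr = (β + φ')/2 = (70.7 + 12.6)/2 = 41.6°, and the critical height
H_c = (4c'/γ) · sinβ cosφ' / [1 − cos(β − φ')]
    = (4·22.1/18.9) · sin70.7°·cos12.6° / [1 − cos(58.1°)]
    = 4.677 · 0.9438·0.9759 / [1 − 0.5284]
    = 4.677 · 0.9211 / 0.4716
    = 9.14 m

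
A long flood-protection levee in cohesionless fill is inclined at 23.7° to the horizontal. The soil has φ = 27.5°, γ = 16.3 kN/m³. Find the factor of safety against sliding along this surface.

FS = 1.19

For a dry cohesionless infinite slope the factor of safety is FS = tanφ / tanβ.
FS = tan27.5° / tan23.7° = 0.5206 / 0.4390 = 1.186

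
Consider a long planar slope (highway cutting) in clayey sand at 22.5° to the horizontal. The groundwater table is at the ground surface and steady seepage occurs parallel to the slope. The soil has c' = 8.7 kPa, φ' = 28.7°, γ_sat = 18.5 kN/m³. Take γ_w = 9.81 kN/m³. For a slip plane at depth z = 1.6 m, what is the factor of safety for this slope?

With seepage parallel to the slope and the water table at the surface, the effective normal stress on the slip plane uses the buoyant unit weight γ' = γ_sat − γ_w while the driving shear stress uses γ_sat:
FS = [c' + γ' z cos²β tanφ'] / [γ_sat z sinβ cosβ]
γ' = 18.5 − 9.81 = 8.69 kN/m³
Numerator = 8.7 + 8.69·1.6·cos²22.5°·tan28.7° = 8.7 + 8.69·1.6·0.8536·0.5475 = 15.197 kPa
Denominator = 18.5·1.6·sin22.5°·cos22.5° = 18.5·1.6·0.3827·0.9239 = 10.465 kPa
FS = 15.197 / 10.465 = 1.452

FS = 1.45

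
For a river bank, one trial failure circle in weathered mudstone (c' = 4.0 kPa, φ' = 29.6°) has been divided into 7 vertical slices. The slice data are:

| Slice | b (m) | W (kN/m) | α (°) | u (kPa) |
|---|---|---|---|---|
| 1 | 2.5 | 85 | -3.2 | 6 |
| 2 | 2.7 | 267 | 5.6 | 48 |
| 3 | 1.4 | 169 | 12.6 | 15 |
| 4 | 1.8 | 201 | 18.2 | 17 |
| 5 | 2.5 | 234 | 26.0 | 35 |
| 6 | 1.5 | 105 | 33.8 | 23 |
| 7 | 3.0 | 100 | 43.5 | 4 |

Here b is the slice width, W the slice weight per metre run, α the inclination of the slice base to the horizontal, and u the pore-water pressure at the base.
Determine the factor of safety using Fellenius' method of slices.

Ordinary method of slices: FS = Σ[c'·Δl_i + (W_i cosα_i − u_i·Δl_i)·tanφ'] / Σ W_i sinα_i, with Δl_i = b_i / cosα_i.
Slice 1: Δl = 2.5/cos(-3.2°) = 2.504 m; N'_1 = 85·cos(-3.2°) − 6·2.504 = 69.8; c'Δl = 10.02; W sinα = -4.7
Slice 2: Δl = 2.7/cos5.6° = 2.713 m; N'_2 = 267·cos5.6° − 48·2.713 = 135.5; c'Δl = 10.85; W sinα = 26.1
Slice 3: Δl = 1.4/cos12.6° = 1.435 m; N'_3 = 169·cos12.6° − 15·1.435 = 143.4; c'Δl = 5.74; W sinα = 36.9
Slice 4: Δl = 1.8/cos18.2° = 1.895 m; N'_4 = 201·cos18.2° − 17·1.895 = 158.7; c'Δl = 7.58; W sinα = 62.8
Slice 5: Δl = 2.5/cos26.0° = 2.782 m; N'_5 = 234·cos26.0° − 35·2.782 = 113.0; c'Δl = 11.13; W sinα = 102.6
Slice 6: Δl = 1.5/cos33.8° = 1.805 m; N'_6 = 105·cos33.8° − 23·1.805 = 45.7; c'Δl = 7.22; W sinα = 58.4
Slice 7: Δl = 3.0/cos43.5° = 4.136 m; N'_7 = 100·cos43.5° − 4·4.136 = 56.0; c'Δl = 16.54; W sinα = 68.8
Σc'Δl = 69.1 kN/m; ΣN' = 722.2 kN/m; ΣW sinα = 350.8 kN/m
Resisting = 69.1 + 722.2·tan29.6° = 69.1 + 410.3 = 479.3 kN/m
FS = 479.3 / 350.8 = 1.366

FS = 1.37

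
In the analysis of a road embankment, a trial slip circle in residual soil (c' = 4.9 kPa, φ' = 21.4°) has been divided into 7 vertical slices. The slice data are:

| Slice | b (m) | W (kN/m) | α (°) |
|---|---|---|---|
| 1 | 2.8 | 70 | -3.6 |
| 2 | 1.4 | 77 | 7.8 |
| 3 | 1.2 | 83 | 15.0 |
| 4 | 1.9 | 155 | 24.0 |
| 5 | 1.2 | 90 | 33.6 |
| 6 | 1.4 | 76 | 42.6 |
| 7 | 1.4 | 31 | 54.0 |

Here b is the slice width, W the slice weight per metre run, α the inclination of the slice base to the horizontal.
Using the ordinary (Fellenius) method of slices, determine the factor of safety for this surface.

FS = 1.23

Ordinary method of slices: FS = Σ[c'·Δl_i + (W_i cosα_i)·tanφ'] / Σ W_i sinα_i, with Δl_i = b_i / cosα_i.
Slice 1: Δl = 2.8/cos(-3.6°) = 2.806 m; N'_1 = 70·cos(-3.6°) = 69.9; c'Δl = 13.75; W sinα = -4.4
Slice 2: Δl = 1.4/cos7.8° = 1.413 m; N'_2 = 77·cos7.8° = 76.3; c'Δl = 6.92; W sinα = 10.5
Slice 3: Δl = 1.2/cos15.0° = 1.242 m; N'_3 = 83·cos15.0° = 80.2; c'Δl = 6.09; W sinα = 21.5
Slice 4: Δl = 1.9/cos24.0° = 2.080 m; N'_4 = 155·cos24.0° = 141.6; c'Δl = 10.19; W sinα = 63.0
Slice 5: Δl = 1.2/cos33.6° = 1.441 m; N'_5 = 90·cos33.6° = 75.0; c'Δl = 7.06; W sinα = 49.8
Slice 6: Δl = 1.4/cos42.6° = 1.902 m; N'_6 = 76·cos42.6° = 55.9; c'Δl = 9.32; W sinα = 51.4
Slice 7: Δl = 1.4/cos54.0° = 2.382 m; N'_7 = 31·cos54.0° = 18.2; c'Δl = 11.67; W sinα = 25.1
Σc'Δl = 65.0 kN/m; ΣN' = 517.0 kN/m; ΣW sinα = 216.9 kN/m
Resisting = 65.0 + 517.0·tan21.4° = 65.0 + 202.6 = 267.6 kN/m
FS = 267.6 / 216.9 = 1.234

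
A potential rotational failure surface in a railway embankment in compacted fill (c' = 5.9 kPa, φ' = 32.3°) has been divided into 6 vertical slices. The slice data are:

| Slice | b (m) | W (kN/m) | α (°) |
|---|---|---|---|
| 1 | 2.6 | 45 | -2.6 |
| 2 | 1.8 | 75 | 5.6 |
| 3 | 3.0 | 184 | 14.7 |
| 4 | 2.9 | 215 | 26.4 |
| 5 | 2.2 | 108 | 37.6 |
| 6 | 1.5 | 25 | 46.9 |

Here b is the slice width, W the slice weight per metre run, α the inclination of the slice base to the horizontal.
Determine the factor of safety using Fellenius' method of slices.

Ordinary method of slices: FS = Σ[c'·Δl_i + (W_i cosα_i)·tanφ'] / Σ W_i sinα_i, with Δl_i = b_i / cosα_i.
Slice 1: Δl = 2.6/cos(-2.6°) = 2.603 m; N'_1 = 45·cos(-2.6°) = 45.0; c'Δl = 15.36; W sinα = -2.0
Slice 2: Δl = 1.8/cos5.6° = 1.809 m; N'_2 = 75·cos5.6° = 74.6; c'Δl = 10.67; W sinα = 7.3
Slice 3: Δl = 3.0/cos14.7° = 3.102 m; N'_3 = 184·cos14.7° = 178.0; c'Δl = 18.30; W sinα = 46.7
Slice 4: Δl = 2.9/cos26.4° = 3.238 m; N'_4 = 215·cos26.4° = 192.6; c'Δl = 19.10; W sinα = 95.6
Slice 5: Δl = 2.2/cos37.6° = 2.777 m; N'_5 = 108·cos37.6° = 85.6; c'Δl = 16.38; W sinα = 65.9
Slice 6: Δl = 1.5/cos46.9° = 2.195 m; N'_6 = 25·cos46.9° = 17.1; c'Δl = 12.95; W sinα = 18.3
Σc'Δl = 92.8 kN/m; ΣN' = 592.8 kN/m; ΣW sinα = 231.7 kN/m
Resisting = 92.8 + 592.8·tan32.3° = 92.8 + 374.8 = 467.5 kN/m
FS = 467.5 / 231.7 = 2.018

FS = 2.02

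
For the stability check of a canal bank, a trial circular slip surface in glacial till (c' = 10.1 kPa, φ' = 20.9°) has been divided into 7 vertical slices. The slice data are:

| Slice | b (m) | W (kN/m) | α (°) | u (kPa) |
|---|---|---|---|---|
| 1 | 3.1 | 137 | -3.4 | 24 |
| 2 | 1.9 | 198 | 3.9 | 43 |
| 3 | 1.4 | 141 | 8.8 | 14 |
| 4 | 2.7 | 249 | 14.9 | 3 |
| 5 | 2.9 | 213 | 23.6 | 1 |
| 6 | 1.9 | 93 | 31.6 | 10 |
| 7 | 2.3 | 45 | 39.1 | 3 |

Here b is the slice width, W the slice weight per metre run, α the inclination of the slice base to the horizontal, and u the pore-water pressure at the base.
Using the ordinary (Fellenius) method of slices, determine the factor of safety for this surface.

FS = 1.91

Ordinary method of slices: FS = Σ[c'·Δl_i + (W_i cosα_i − u_i·Δl_i)·tanφ'] / Σ W_i sinα_i, with Δl_i = b_i / cosα_i.
Slice 1: Δl = 3.1/cos(-3.4°) = 3.105 m; N'_1 = 137·cos(-3.4°) − 24·3.105 = 62.2; c'Δl = 31.37; W sinα = -8.1
Slice 2: Δl = 1.9/cos3.9° = 1.904 m; N'_2 = 198·cos3.9° − 43·1.904 = 115.7; c'Δl = 19.23; W sinα = 13.5
Slice 3: Δl = 1.4/cos8.8° = 1.417 m; N'_3 = 141·cos8.8° − 14·1.417 = 119.5; c'Δl = 14.31; W sinα = 21.6
Slice 4: Δl = 2.7/cos14.9° = 2.794 m; N'_4 = 249·cos14.9° − 3·2.794 = 232.2; c'Δl = 28.22; W sinα = 64.0
Slice 5: Δl = 2.9/cos23.6° = 3.165 m; N'_5 = 213·cos23.6° − 1·3.165 = 192.0; c'Δl = 31.96; W sinα = 85.3
Slice 6: Δl = 1.9/cos31.6° = 2.231 m; N'_6 = 93·cos31.6° − 10·2.231 = 56.9; c'Δl = 22.53; W sinα = 48.7
Slice 7: Δl = 2.3/cos39.1° = 2.964 m; N'_7 = 45·cos39.1° − 3·2.964 = 26.0; c'Δl = 29.93; W sinα = 28.4
Σc'Δl = 177.6 kN/m; ΣN' = 804.6 kN/m; ΣW sinα = 253.3 kN/m
Resisting = 177.6 + 804.6·tan20.9° = 177.6 + 307.2 = 484.8 kN/m
FS = 484.8 / 253.3 = 1.914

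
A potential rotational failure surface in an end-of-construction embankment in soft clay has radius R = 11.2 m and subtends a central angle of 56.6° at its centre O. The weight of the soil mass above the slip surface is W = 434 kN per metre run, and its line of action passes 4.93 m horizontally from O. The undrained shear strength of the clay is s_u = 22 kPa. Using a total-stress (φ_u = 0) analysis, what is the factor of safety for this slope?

Taking moments about the centre O, the resisting moment is provided by the undrained shear strength acting along the arc:
Arc length L_a = R·θ = 11.2·(56.6°·π/180) = 11.2·0.9879 = 11.06 m
M_R = s_u·L_a·R = 22·11.06·11.2 = 2726.2 kN·m/m
M_D = W·d = 434·4.93 = 2139.6 kN·m/m
FS = M_R / M_D = 2726.2 / 2139.6 = 1.274

FS = 1.27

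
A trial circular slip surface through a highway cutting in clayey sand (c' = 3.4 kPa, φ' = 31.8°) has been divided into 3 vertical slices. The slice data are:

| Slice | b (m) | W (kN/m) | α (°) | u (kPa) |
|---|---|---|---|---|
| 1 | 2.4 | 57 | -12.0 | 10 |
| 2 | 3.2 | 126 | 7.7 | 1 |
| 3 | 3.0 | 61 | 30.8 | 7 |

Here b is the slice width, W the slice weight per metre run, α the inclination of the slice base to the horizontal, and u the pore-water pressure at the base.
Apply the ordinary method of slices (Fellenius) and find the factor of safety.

FS = 3.95

Ordinary method of slices: FS = Σ[c'·Δl_i + (W_i cosα_i − u_i·Δl_i)·tanφ'] / Σ W_i sinα_i, with Δl_i = b_i / cosα_i.
Slice 1: Δl = 2.4/cos(-12.0°) = 2.454 m; N'_1 = 57·cos(-12.0°) − 10·2.454 = 31.2; c'Δl = 8.34; W sinα = -11.9
Slice 2: Δl = 3.2/cos7.7° = 3.229 m; N'_2 = 126·cos7.7° − 1·3.229 = 121.6; c'Δl = 10.98; W sinα = 16.9
Slice 3: Δl = 3.0/cos30.8° = 3.493 m; N'_3 = 61·cos30.8° − 7·3.493 = 27.9; c'Δl = 11.87; W sinα = 31.2
Σc'Δl = 31.2 kN/m; ΣN' = 180.8 kN/m; ΣW sinα = 36.3 kN/m
Resisting = 31.2 + 180.8·tan31.8° = 31.2 + 112.1 = 143.3 kN/m
FS = 143.3 / 36.3 = 3.951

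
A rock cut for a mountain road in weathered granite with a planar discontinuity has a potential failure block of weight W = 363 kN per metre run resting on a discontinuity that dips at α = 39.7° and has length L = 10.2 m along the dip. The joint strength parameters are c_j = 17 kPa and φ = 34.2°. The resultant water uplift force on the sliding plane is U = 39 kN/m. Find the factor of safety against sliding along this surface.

FS = 1.45

Resolving the block weight along and normal to the plane and applying the Mohr–Coulomb strength on the joint:
N' = W cosα − U = 363·cos39.7° − 39 = 240.3 kN/m
Driving force T = W sinα = 363·sin39.7° = 231.9 kN/m
Resisting force R = c_j·L + N'·tanφ = 17·10.2 + 240.3·tan34.2° = 173.4 + 163.3 = 336.7 kN/m
FS = R / T = 336.7 / 231.9 = 1.452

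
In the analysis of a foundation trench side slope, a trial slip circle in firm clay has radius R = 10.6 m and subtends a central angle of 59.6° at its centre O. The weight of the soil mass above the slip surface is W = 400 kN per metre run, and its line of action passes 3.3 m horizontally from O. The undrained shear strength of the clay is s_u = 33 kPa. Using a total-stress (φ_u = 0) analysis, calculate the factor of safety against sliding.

Taking moments about the centre O, the resisting moment is provided by the undrained shear strength acting along the arc:
Arc length L_a = R·θ = 10.6·(59.6°·π/180) = 10.6·1.0402 = 11.03 m
M_R = s_u·L_a·R = 33·11.03·10.6 = 3857.0 kN·m/m
M_D = W·d = 400·3.3 = 1320.0 kN·m/m
FS = M_R / M_D = 3857.0 / 1320.0 = 2.922

FS = 2.92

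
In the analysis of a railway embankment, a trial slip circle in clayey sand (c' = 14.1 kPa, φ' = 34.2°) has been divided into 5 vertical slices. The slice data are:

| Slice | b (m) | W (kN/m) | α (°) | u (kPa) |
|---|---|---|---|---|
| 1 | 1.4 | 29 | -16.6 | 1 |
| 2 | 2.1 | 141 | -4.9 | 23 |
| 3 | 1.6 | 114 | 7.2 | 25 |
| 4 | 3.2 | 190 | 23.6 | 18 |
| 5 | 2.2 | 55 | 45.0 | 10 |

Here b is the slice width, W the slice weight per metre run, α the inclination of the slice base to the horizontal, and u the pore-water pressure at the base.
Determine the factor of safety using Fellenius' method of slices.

FS = 3.46

Ordinary method of slices: FS = Σ[c'·Δl_i + (W_i cosα_i − u_i·Δl_i)·tanφ'] / Σ W_i sinα_i, with Δl_i = b_i / cosα_i.
Slice 1: Δl = 1.4/cos(-16.6°) = 1.461 m; N'_1 = 29·cos(-16.6°) − 1·1.461 = 26.3; c'Δl = 20.60; W sinα = -8.3
Slice 2: Δl = 2.1/cos(-4.9°) = 2.108 m; N'_2 = 141·cos(-4.9°) − 23·2.108 = 92.0; c'Δl = 29.72; W sinα = -12.0
Slice 3: Δl = 1.6/cos7.2° = 1.613 m; N'_3 = 114·cos7.2° − 25·1.613 = 72.8; c'Δl = 22.74; W sinα = 14.3
Slice 4: Δl = 3.2/cos23.6° = 3.492 m; N'_4 = 190·cos23.6° − 18·3.492 = 111.3; c'Δl = 49.24; W sinα = 76.1
Slice 5: Δl = 2.2/cos45.0° = 3.111 m; N'_5 = 55·cos45.0° − 10·3.111 = 7.8; c'Δl = 43.87; W sinα = 38.9
Σc'Δl = 166.2 kN/m; ΣN' = 310.2 kN/m; ΣW sinα = 108.9 kN/m
Resisting = 166.2 + 310.2·tan34.2° = 166.2 + 210.8 = 376.9 kN/m
FS = 376.9 / 108.9 = 3.461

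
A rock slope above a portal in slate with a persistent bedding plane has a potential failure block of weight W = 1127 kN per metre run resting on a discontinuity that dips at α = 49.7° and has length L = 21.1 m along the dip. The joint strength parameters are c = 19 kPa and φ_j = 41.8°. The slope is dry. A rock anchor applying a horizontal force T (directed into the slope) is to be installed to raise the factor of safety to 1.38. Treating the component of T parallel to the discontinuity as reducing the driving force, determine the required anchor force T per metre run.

Resolving forces along and normal to the sliding plane, with the horizontal anchor force T adding T·sinα to the effective normal force and T·cosα acting up the plane against the driving force:
FS = [cL + (W cosα + T sinα) tanφ_j] / [W sinα − T cosα]
Without the anchor: N' = 728.9 kN/m, driving T_d = 859.5 kN/m, resisting R = 19·21.1 + 728.9·tan41.8° = 1052.6 kN/m, FS = 1.22.
Setting FS = 1.38 and solving for T:
1.38·(859.5 − T cos49.7°) = 1052.6 + T sin49.7°·tan41.8°
T·(sin49.7°·tan41.8° + 1.38·cos49.7°) = 1.38·859.5 − 1052.6
T·(0.7627·0.8941 + 1.38·0.6468) = 1186.1 − 1052.6 = 133.5
T·1.5745 = 133.5
T = 84.8 kN/m

T = 85 kN/m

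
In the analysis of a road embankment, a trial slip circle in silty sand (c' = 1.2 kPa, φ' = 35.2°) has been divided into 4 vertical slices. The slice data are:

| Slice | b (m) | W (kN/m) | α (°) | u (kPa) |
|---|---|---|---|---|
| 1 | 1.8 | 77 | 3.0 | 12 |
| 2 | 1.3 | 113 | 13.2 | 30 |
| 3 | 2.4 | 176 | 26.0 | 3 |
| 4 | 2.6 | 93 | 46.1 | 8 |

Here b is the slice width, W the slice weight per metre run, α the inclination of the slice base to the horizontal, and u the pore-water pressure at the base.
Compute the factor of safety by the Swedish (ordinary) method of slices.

FS = 1.32

Ordinary method of slices: FS = Σ[c'·Δl_i + (W_i cosα_i − u_i·Δl_i)·tanφ'] / Σ W_i sinα_i, with Δl_i = b_i / cosα_i.
Slice 1: Δl = 1.8/cos3.0° = 1.802 m; N'_1 = 77·cos3.0° − 12·1.802 = 55.3; c'Δl = 2.16; W sinα = 4.0
Slice 2: Δl = 1.3/cos13.2° = 1.335 m; N'_2 = 113·cos13.2° − 30·1.335 = 70.0; c'Δl = 1.60; W sinα = 25.8
Slice 3: Δl = 2.4/cos26.0° = 2.670 m; N'_3 = 176·cos26.0° − 3·2.670 = 150.2; c'Δl = 3.20; W sinα = 77.2
Slice 4: Δl = 2.6/cos46.1° = 3.750 m; N'_4 = 93·cos46.1° − 8·3.750 = 34.5; c'Δl = 4.50; W sinα = 67.0
Σc'Δl = 11.5 kN/m; ΣN' = 309.9 kN/m; ΣW sinα = 174.0 kN/m
Resisting = 11.5 + 309.9·tan35.2° = 11.5 + 218.6 = 230.1 kN/m
FS = 230.1 / 174.0 = 1.322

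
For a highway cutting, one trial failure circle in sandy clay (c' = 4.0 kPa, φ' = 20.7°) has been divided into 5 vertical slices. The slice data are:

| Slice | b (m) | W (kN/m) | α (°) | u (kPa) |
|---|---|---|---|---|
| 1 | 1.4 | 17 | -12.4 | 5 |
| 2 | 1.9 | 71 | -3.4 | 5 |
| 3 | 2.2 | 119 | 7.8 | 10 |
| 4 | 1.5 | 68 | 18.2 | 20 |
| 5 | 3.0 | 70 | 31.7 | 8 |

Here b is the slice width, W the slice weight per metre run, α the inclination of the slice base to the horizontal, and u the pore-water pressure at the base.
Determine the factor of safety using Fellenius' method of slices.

Ordinary method of slices: FS = Σ[c'·Δl_i + (W_i cosα_i − u_i·Δl_i)·tanφ'] / Σ W_i sinα_i, with Δl_i = b_i / cosα_i.
Slice 1: Δl = 1.4/cos(-12.4°) = 1.433 m; N'_1 = 17·cos(-12.4°) − 5·1.433 = 9.4; c'Δl = 5.73; W sinα = -3.7
Slice 2: Δl = 1.9/cos(-3.4°) = 1.903 m; N'_2 = 71·cos(-3.4°) − 5·1.903 = 61.4; c'Δl = 7.61; W sinα = -4.2
Slice 3: Δl = 2.2/cos7.8° = 2.221 m; N'_3 = 119·cos7.8° − 10·2.221 = 95.7; c'Δl = 8.88; W sinα = 16.2
Slice 4: Δl = 1.5/cos18.2° = 1.579 m; N'_4 = 68·cos18.2° − 20·1.579 = 33.0; c'Δl = 6.32; W sinα = 21.2
Slice 5: Δl = 3.0/cos31.7° = 3.526 m; N'_5 = 70·cos31.7° − 8·3.526 = 31.3; c'Δl = 14.10; W sinα = 36.8
Σc'Δl = 42.6 kN/m; ΣN' = 230.9 kN/m; ΣW sinα = 66.3 kN/m
Resisting = 42.6 + 230.9·tan20.7° = 42.6 + 87.2 = 129.9 kN/m
FS = 129.9 / 66.3 = 1.959

FS = 1.96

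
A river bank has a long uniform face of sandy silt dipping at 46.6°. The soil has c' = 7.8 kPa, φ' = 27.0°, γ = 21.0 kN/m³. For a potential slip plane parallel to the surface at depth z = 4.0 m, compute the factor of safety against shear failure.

FS = 0.67

For an infinite slope with a slip plane parallel to the surface (no pore pressure): FS = [c' + γz cos²β tanφ'] / [γz sinβ cosβ].
γz = 21.0·4.0 = 84.00 kN/m²
Numerator = 7.8 + 84.00·cos²46.6°·tan27.0° = 7.8 + 84.00·0.4721·0.5095 = 28.005 kPa
Denominator = 84.00·sin46.6°·cos46.6° = 84.00·0.7266·0.6871 = 41.935 kPa
FS = 28.005 / 41.935 = 0.668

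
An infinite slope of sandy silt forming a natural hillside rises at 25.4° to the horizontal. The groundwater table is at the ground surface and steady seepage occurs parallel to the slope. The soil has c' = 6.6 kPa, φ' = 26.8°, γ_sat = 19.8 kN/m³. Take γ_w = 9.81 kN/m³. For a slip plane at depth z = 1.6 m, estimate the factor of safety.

With seepage parallel to the slope and the water table at the surface, the effective normal stress on the slip plane uses the buoyant unit weight γ' = γ_sat − γ_w while the driving shear stress uses γ_sat:
FS = [c' + γ' z cos²β tanφ'] / [γ_sat z sinβ cosβ]
γ' = 19.8 − 9.81 = 9.99 kN/m³
Numerator = 6.6 + 9.99·1.6·cos²25.4°·tan26.8° = 6.6 + 9.99·1.6·0.8160·0.5051 = 13.189 kPa
Denominator = 19.8·1.6·sin25.4°·cos25.4° = 19.8·1.6·0.4289·0.9033 = 12.275 kPa
FS = 13.189 / 12.275 = 1.074

FS = 1.07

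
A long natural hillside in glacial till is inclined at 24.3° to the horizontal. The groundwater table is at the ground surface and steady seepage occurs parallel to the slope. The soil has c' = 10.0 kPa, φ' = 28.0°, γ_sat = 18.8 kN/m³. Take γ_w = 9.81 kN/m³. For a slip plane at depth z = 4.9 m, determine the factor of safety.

FS = 0.85

With seepage parallel to the slope and the water table at the surface, the effective normal stress on the slip plane uses the buoyant unit weight γ' = γ_sat − γ_w while the driving shear stress uses γ_sat:
FS = [c' + γ' z cos²β tanφ'] / [γ_sat z sinβ cosβ]
γ' = 18.8 − 9.81 = 8.99 kN/m³
Numerator = 10.0 + 8.99·4.9·cos²24.3°·tan28.0° = 10.0 + 8.99·4.9·0.8307·0.5317 = 29.456 kPa
Denominator = 18.8·4.9·sin24.3°·cos24.3° = 18.8·4.9·0.4115·0.9114 = 34.550 kPa
FS = 29.456 / 34.550 = 0.853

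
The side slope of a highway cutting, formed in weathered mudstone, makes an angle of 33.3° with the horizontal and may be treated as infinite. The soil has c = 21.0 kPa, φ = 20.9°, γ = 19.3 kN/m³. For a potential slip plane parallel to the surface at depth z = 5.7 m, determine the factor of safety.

For an infinite slope with a slip plane parallel to the surface (no pore pressure): FS = [c + γz cos²β tanφ] / [γz sinβ cosβ].
γz = 19.3·5.7 = 110.01 kN/m²
Numerator = 21.0 + 110.01·cos²33.3°·tan20.9° = 21.0 + 110.01·0.6986·0.3819 = 50.346 kPa
Denominator = 110.01·sin33.3°·cos33.3° = 110.01·0.5490·0.8358 = 50.481 kPa
FS = 50.346 / 50.481 = 0.997

FS = 1.00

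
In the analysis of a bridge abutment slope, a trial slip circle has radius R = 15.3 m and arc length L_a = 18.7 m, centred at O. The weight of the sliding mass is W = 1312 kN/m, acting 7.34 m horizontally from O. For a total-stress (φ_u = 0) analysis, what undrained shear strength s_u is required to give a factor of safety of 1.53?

s_u = 51.5 kPa

FS = s_u·L_a·R / (W·d), so s_u = FS·W·d / (L_a·R).
s_u = 1.53·1312·7.34 / (18.70·15.3) = 14734.0 / 286.11 = 51.50 kPa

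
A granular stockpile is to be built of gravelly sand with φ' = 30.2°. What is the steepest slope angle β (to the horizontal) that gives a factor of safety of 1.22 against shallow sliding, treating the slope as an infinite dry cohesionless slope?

For an infinite dry cohesionless slope FS = tanφ'/tanβ, so tanβ = tanφ' / FS.
tanβ = tan30.2° / 1.22 = 0.5820 / 1.22 = 0.4771
β = arctan(0.4771) = 25.50°

β = 25.5°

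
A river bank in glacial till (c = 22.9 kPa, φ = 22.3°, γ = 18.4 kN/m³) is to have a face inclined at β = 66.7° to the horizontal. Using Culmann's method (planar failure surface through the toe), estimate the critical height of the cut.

H_c = 14.82 m

Culmann's analysis gives the critical failure plane at α_cr = (β + φ)/2 = (66.7 + 22.3)/2 = 44.5°, and the critical height
H_c = (4c/γ) · sinβ cosφ / [1 − cos(β − φ)]
    = (4·22.9/18.4) · sin66.7°·cos22.3° / [1 − cos(44.4°)]
    = 4.978 · 0.9184·0.9252 / [1 − 0.7145]
    = 4.978 · 0.8498 / 0.2855
    = 14.82 m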